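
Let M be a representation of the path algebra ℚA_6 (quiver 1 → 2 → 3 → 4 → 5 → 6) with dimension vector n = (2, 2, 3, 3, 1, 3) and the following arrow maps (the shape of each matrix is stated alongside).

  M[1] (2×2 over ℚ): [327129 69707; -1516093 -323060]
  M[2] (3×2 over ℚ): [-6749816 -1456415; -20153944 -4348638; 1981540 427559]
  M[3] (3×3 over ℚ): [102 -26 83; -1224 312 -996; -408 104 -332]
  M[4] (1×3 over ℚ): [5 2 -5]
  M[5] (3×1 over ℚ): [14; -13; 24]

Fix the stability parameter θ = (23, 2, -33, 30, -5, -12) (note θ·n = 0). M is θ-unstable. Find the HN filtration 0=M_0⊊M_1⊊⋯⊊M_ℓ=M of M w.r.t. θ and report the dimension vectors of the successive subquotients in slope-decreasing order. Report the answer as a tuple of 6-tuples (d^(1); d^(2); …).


Via rank(M_{q-1}∘⋯∘M_p): M ≅ I[1,3], I[1,6], I[3,3], I[4,4]^2, I[6,6]^2.
μ_θ-semistable layers: μ^(1)=30; μ^(2)=13/3; μ^(3)=-8/3; μ^(4)=-12; μ^(5)=-33

((0, 0, 0, 2, 0, 0); (0, 0, 0, 1, 1, 1); (2, 2, 2, 0, 0, 0); (0, 0, 0, 0, 0, 2); (0, 0, 1, 0, 0, 0))


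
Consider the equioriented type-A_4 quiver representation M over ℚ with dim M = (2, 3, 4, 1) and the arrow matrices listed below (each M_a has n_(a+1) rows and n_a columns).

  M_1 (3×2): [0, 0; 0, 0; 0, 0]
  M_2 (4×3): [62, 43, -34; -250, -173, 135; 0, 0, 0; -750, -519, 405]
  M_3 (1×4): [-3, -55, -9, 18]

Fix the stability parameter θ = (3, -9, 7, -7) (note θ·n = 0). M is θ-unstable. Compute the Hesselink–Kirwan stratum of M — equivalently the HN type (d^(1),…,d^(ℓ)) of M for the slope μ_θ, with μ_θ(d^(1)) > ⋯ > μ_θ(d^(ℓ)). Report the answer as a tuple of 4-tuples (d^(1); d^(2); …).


Barcode: M ≅ I[1,1]^2, I[2,2], I[2,3], I[2,4], I[3,3]^2. HN layers by μ_θ (4 steps, strictly decreasing):
  μ^(1)=7; μ^(2)=3; μ^(3)=0; μ^(4)=-9

((0, 0, 3, 0); (2, 0, 0, 0); (0, 0, 1, 1); (0, 3, 0, 0))


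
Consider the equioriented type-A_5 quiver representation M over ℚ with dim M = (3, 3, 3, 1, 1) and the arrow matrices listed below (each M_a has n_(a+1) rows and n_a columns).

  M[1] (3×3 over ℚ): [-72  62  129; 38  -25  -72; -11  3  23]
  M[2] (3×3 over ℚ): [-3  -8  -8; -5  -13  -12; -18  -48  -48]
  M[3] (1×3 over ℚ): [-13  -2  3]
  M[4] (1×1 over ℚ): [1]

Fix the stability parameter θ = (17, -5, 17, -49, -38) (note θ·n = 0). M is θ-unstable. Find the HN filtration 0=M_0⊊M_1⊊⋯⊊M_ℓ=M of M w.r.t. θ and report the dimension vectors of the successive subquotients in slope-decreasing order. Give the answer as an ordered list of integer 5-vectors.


Interval decomposition of M: I[1,2], I[1,3], I[1,5], I[3,3].
HN type (ℓ=3): μ^(1)=17; μ^(2)=6; μ^(3)=-58/5

((0, 0, 2, 0, 0); (2, 2, 0, 0, 0); (1, 1, 1, 1, 1))


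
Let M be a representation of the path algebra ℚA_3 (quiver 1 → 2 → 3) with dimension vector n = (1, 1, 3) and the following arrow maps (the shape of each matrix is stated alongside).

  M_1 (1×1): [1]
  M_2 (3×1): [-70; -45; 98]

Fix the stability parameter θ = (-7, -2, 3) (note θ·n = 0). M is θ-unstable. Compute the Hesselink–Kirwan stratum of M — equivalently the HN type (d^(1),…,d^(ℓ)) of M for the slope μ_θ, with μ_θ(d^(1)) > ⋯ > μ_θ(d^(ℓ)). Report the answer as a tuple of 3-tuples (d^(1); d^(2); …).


Interval decomposition of M: I[1,3], I[3,3]^2.
HN type (ℓ=3): μ^(1)=3; μ^(2)=-2; μ^(3)=-7

((0, 0, 3); (0, 1, 0); (1, 0, 0))


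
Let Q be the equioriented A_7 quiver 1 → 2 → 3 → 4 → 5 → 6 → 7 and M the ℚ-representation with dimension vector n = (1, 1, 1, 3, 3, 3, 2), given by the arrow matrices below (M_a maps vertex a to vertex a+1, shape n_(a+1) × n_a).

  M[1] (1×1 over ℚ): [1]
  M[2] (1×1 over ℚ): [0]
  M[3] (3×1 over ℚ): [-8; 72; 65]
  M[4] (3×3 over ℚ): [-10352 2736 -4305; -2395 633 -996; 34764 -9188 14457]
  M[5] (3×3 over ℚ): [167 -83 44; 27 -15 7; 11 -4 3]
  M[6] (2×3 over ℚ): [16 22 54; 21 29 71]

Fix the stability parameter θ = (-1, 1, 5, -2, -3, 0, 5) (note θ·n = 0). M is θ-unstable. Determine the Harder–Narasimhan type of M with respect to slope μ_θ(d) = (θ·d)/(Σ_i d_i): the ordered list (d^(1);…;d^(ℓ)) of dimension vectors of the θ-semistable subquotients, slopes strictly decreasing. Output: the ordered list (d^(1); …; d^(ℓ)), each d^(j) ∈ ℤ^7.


Interval decomposition of M: I[1,2], I[3,7], I[4,4], I[4,7], I[5,6].
HN type (ℓ=7): μ^(1)=5; μ^(2)=1; μ^(3)=0; μ^(4)=-1; μ^(5)=-2; μ^(6)=-5/2; μ^(7)=-3

((0, 0, 0, 0, 0, 0, 2); (0, 1, 0, 0, 0, 0, 0); (0, 0, 1, 1, 1, 3, 0); (1, 0, 0, 0, 0, 0, 0); (0, 0, 0, 1, 0, 0, 0); (0, 0, 0, 1, 1, 0, 0); (0, 0, 0, 0, 1, 0, 0))


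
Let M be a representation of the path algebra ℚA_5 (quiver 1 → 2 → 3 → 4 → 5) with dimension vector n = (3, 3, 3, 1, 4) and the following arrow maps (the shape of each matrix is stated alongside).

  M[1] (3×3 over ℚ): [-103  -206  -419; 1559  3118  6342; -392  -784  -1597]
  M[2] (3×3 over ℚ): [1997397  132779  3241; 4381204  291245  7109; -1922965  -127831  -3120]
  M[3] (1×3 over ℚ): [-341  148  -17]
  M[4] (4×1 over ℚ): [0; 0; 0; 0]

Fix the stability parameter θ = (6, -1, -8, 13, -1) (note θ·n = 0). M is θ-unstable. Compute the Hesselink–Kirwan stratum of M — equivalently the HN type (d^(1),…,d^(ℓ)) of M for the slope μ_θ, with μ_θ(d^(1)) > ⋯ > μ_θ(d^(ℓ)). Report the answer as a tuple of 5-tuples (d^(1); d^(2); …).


Barcode: M ≅ I[1,1], I[1,3], I[1,4], I[2,3], I[5,5]^4. HN layers by μ_θ (4 steps, strictly decreasing):
  μ^(1)=13; μ^(2)=6; μ^(3)=-1; μ^(4)=-9/2

((0, 0, 0, 1, 0); (1, 0, 0, 0, 0); (2, 2, 2, 0, 4); (0, 1, 1, 0, 0))


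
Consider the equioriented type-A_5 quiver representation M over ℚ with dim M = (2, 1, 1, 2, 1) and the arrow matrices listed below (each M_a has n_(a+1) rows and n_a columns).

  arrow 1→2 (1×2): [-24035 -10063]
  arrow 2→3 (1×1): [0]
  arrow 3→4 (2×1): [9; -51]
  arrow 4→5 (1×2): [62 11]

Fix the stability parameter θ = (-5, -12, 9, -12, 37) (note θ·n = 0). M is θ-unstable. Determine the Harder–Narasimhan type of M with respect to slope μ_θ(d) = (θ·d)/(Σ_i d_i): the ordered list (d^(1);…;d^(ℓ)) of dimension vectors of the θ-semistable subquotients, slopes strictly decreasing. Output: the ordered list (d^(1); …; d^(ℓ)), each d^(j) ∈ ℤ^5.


Interval decomposition of M: I[1,1], I[1,2], I[3,5], I[4,4].
HN type (ℓ=5): μ^(1)=37; μ^(2)=-3/2; μ^(3)=-5; μ^(4)=-17/2; μ^(5)=-12

((0, 0, 0, 0, 1); (0, 0, 1, 1, 0); (1, 0, 0, 0, 0); (1, 1, 0, 0, 0); (0, 0, 0, 1, 0))


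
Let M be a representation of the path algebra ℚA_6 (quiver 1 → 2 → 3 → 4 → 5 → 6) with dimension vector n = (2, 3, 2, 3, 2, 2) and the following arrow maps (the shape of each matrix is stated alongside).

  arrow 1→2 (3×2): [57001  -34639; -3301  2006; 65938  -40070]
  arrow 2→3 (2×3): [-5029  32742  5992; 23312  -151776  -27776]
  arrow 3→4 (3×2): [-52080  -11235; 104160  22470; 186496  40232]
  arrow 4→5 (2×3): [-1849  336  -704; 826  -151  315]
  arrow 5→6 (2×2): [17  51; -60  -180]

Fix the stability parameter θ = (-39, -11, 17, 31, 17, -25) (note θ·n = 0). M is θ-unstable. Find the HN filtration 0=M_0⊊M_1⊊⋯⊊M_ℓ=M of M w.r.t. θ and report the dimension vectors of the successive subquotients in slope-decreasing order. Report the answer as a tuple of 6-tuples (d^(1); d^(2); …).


Barcode: M ≅ I[1,2], I[1,3], I[2,2], I[3,6], I[4,4], I[4,5], I[6,6]. HN layers by μ_θ (7 steps, strictly decreasing):
  μ^(1)=31; μ^(2)=24; μ^(3)=17; μ^(4)=10; μ^(5)=-11; μ^(6)=-25; μ^(7)=-39

((0, 0, 0, 1, 0, 0); (0, 0, 0, 1, 1, 0); (0, 0, 1, 0, 0, 0); (0, 0, 1, 1, 1, 1); (0, 3, 0, 0, 0, 0); (0, 0, 0, 0, 0, 1); (2, 0, 0, 0, 0, 0))


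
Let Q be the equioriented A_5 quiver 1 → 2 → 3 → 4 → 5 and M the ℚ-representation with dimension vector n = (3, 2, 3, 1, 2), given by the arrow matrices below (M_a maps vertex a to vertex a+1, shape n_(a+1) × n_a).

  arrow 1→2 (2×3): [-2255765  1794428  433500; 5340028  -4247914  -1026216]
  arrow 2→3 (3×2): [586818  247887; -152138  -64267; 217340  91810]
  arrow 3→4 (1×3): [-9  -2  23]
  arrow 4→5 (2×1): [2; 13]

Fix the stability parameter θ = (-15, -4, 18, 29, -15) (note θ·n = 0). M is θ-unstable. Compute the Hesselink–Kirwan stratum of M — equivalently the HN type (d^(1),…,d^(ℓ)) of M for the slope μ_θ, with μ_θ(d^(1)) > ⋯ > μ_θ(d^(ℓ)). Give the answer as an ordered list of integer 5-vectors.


Barcode: M ≅ I[1,1], I[1,2], I[1,5], I[3,3]^2, I[5,5]. HN layers by μ_θ (4 steps, strictly decreasing):
  μ^(1)=18; μ^(2)=32/3; μ^(3)=-4; μ^(4)=-15

((0, 0, 2, 0, 0); (0, 0, 1, 1, 1); (0, 2, 0, 0, 0); (3, 0, 0, 0, 1))


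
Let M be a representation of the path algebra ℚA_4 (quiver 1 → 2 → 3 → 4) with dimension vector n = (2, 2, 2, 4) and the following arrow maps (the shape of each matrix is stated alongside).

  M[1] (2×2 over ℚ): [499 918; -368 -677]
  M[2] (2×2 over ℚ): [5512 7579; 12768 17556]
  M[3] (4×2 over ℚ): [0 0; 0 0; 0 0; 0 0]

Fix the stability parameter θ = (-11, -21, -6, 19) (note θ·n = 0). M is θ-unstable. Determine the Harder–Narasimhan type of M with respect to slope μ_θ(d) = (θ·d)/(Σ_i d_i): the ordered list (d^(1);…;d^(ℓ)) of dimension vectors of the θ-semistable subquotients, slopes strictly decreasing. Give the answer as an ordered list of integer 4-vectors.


Interval decomposition of M: I[1,2], I[1,3], I[3,3], I[4,4]^4.
HN type (ℓ=3): μ^(1)=19; μ^(2)=-6; μ^(3)=-16

((0, 0, 0, 4); (0, 0, 2, 0); (2, 2, 0, 0))


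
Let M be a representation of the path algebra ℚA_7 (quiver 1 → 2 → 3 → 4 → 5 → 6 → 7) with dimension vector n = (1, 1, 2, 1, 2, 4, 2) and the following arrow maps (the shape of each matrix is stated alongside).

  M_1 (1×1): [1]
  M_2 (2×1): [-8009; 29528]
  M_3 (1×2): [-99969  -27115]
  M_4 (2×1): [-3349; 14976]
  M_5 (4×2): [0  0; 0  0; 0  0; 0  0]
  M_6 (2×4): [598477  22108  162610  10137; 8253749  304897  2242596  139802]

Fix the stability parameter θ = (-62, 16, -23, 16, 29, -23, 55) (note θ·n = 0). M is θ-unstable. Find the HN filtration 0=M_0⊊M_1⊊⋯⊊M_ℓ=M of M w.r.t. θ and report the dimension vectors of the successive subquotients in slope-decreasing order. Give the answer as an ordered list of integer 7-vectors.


Via rank(M_{q-1}∘⋯∘M_p): M ≅ I[1,5], I[3,3], I[5,5], I[6,6]^2, I[6,7]^2.
μ_θ-semistable layers: μ^(1)=55; μ^(2)=29; μ^(3)=16; μ^(4)=-7/2; μ^(5)=-23; μ^(6)=-62

((0, 0, 0, 0, 0, 0, 2); (0, 0, 0, 0, 2, 0, 0); (0, 0, 0, 1, 0, 0, 0); (0, 1, 1, 0, 0, 0, 0); (0, 0, 1, 0, 0, 4, 0); (1, 0, 0, 0, 0, 0, 0))


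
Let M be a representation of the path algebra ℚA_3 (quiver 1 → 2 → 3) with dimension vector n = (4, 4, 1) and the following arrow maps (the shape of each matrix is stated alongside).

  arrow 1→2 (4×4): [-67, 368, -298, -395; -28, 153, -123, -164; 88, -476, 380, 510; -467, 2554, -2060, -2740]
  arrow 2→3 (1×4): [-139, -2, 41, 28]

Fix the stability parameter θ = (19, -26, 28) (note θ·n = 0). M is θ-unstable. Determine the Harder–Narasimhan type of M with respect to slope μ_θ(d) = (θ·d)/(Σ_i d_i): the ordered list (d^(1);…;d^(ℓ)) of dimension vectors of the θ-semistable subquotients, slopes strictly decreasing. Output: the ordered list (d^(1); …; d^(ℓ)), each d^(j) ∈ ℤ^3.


Via rank(M_{q-1}∘⋯∘M_p): M ≅ I[1,1], I[1,2]^2, I[1,3], I[2,2].
μ_θ-semistable layers: μ^(1)=28; μ^(2)=19; μ^(3)=-7/2; μ^(4)=-26

((0, 0, 1); (1, 0, 0); (3, 3, 0); (0, 1, 0))


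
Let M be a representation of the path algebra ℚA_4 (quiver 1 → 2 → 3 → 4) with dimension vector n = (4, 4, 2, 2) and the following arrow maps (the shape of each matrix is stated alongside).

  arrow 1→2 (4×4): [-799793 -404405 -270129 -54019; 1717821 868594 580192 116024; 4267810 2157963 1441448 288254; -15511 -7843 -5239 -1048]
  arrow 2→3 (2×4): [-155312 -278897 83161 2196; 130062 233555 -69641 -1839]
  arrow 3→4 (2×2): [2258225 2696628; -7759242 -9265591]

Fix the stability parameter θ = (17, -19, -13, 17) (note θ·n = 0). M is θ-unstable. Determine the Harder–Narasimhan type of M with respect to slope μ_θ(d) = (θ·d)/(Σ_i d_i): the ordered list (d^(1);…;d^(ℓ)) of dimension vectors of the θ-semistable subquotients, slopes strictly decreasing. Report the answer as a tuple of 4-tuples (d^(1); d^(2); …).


Interval decomposition of M: I[1,2]^2, I[1,4]^2.
HN type (ℓ=3): μ^(1)=17; μ^(2)=-1; μ^(3)=-5

((0, 0, 0, 2); (2, 2, 0, 0); (2, 2, 2, 0))


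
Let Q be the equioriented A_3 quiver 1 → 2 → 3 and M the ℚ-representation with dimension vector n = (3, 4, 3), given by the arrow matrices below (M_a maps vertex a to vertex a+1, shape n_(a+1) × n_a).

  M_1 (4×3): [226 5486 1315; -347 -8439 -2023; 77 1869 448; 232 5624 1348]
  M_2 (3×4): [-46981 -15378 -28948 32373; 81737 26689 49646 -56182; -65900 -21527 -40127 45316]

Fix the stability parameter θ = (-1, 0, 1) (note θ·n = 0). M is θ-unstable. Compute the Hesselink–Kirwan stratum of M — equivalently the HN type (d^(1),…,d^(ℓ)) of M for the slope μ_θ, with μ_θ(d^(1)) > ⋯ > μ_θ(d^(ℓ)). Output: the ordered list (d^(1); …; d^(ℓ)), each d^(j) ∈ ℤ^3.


Interval decomposition of M: I[1,1], I[1,3]^2, I[2,2], I[2,3].
HN type (ℓ=3): μ^(1)=1; μ^(2)=0; μ^(3)=-1

((0, 0, 3); (0, 4, 0); (3, 0, 0))


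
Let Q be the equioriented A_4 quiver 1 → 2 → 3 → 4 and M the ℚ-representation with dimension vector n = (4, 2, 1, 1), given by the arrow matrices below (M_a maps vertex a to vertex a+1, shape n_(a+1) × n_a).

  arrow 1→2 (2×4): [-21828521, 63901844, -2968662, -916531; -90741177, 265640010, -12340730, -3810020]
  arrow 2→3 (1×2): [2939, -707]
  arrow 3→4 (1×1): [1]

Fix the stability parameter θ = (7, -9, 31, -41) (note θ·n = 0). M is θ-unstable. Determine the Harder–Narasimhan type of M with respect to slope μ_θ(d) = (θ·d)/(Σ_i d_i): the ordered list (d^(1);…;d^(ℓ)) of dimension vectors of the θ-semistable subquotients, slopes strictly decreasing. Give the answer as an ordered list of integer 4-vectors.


Via rank(M_{q-1}∘⋯∘M_p): M ≅ I[1,1]^2, I[1,2], I[1,4].
μ_θ-semistable layers: μ^(1)=7; μ^(2)=-1; μ^(3)=-3

((2, 0, 0, 0); (1, 1, 0, 0); (1, 1, 1, 1))


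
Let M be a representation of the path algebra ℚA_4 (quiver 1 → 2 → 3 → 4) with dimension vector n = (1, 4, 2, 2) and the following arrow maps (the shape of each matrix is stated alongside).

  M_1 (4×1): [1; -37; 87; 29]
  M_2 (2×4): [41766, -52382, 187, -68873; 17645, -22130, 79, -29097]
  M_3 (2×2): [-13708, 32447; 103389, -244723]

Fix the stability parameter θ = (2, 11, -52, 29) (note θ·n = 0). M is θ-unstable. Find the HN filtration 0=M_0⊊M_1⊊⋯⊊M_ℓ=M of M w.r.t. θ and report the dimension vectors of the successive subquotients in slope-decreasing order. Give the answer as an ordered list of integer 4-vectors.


Interval decomposition of M: I[1,4], I[2,2]^2, I[2,4].
HN type (ℓ=4): μ^(1)=29; μ^(2)=11; μ^(3)=-13; μ^(4)=-41/2

((0, 0, 0, 2); (0, 2, 0, 0); (1, 1, 1, 0); (0, 1, 1, 0))


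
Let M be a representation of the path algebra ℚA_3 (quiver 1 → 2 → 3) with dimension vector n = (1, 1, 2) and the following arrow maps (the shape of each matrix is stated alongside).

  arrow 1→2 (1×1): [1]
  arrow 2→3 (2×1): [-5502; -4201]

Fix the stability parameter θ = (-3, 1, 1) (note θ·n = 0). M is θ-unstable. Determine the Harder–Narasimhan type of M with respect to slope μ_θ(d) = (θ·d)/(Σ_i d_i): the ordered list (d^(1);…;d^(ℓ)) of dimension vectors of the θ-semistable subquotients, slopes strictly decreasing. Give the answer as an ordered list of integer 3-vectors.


Barcode: M ≅ I[1,3], I[3,3]. HN layers by μ_θ (2 steps, strictly decreasing):
  μ^(1)=1; μ^(2)=-3

((0, 1, 2); (1, 0, 0))


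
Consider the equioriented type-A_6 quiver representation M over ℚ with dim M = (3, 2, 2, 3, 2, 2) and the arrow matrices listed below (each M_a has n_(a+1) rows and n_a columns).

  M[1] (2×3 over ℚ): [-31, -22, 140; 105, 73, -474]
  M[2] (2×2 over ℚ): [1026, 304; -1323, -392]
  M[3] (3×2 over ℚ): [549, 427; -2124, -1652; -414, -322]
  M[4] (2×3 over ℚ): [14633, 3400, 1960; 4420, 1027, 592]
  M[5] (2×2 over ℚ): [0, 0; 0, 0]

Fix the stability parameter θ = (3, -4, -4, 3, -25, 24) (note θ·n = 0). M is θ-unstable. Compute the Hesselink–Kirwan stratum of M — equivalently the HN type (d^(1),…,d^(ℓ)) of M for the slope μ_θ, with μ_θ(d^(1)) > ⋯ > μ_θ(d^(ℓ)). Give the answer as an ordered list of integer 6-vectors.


Barcode: M ≅ I[1,1], I[1,2], I[1,5], I[3,3], I[4,4], I[4,5], I[6,6]^2. HN layers by μ_θ (6 steps, strictly decreasing):
  μ^(1)=24; μ^(2)=3; μ^(3)=-1/2; μ^(4)=-4; μ^(5)=-27/5; μ^(6)=-11

((0, 0, 0, 0, 0, 2); (1, 0, 0, 1, 0, 0); (1, 1, 0, 0, 0, 0); (0, 0, 1, 0, 0, 0); (1, 1, 1, 1, 1, 0); (0, 0, 0, 1, 1, 0))


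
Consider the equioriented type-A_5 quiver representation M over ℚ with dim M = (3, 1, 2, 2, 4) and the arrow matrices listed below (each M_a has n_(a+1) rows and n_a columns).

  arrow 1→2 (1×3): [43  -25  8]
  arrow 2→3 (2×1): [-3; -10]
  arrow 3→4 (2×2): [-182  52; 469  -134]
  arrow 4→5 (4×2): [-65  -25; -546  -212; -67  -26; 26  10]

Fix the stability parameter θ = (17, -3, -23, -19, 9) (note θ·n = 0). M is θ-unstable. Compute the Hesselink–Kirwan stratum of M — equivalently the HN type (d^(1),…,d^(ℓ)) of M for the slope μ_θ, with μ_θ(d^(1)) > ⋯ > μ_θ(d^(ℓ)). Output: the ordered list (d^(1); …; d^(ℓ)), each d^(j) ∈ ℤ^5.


Via rank(M_{q-1}∘⋯∘M_p): M ≅ I[1,1]^2, I[1,5], I[3,3], I[4,5], I[5,5]^2.
μ_θ-semistable layers: μ^(1)=17; μ^(2)=9; μ^(3)=-7; μ^(4)=-19; μ^(5)=-23

((2, 0, 0, 0, 0); (0, 0, 0, 0, 4); (1, 1, 1, 1, 0); (0, 0, 0, 1, 0); (0, 0, 1, 0, 0))


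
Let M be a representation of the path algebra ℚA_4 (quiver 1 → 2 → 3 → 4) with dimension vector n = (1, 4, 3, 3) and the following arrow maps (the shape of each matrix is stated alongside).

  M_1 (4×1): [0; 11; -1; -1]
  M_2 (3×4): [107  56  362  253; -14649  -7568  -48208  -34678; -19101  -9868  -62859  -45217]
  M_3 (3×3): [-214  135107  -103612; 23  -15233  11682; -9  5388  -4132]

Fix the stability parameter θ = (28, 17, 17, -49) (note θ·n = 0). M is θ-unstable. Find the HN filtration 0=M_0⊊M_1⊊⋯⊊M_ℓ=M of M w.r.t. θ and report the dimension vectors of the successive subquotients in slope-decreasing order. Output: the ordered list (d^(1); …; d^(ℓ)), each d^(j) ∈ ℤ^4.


Via rank(M_{q-1}∘⋯∘M_p): M ≅ I[1,4], I[2,2], I[2,4]^2.
μ_θ-semistable layers: μ^(1)=17; μ^(2)=13/4; μ^(3)=-5

((0, 1, 0, 0); (1, 1, 1, 1); (0, 2, 2, 2))


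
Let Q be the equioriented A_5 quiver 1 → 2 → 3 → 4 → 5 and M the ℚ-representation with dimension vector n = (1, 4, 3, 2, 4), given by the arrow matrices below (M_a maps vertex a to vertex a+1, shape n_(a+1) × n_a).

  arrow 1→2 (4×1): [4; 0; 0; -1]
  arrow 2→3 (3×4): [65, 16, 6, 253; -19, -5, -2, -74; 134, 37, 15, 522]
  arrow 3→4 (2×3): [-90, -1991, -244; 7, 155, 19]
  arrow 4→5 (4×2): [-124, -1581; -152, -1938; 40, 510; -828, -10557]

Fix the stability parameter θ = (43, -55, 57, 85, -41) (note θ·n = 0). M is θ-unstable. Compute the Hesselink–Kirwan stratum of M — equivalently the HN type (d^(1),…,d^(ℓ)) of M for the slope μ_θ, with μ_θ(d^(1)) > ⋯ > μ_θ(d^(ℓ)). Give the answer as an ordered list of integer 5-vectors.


Barcode: M ≅ I[1,5], I[2,2], I[2,3], I[2,4], I[5,5]^3. HN layers by μ_θ (6 steps, strictly decreasing):
  μ^(1)=85; μ^(2)=57; μ^(3)=101/3; μ^(4)=-6; μ^(5)=-41; μ^(6)=-55

((0, 0, 0, 1, 0); (0, 0, 2, 0, 0); (0, 0, 1, 1, 1); (1, 1, 0, 0, 0); (0, 0, 0, 0, 3); (0, 3, 0, 0, 0))


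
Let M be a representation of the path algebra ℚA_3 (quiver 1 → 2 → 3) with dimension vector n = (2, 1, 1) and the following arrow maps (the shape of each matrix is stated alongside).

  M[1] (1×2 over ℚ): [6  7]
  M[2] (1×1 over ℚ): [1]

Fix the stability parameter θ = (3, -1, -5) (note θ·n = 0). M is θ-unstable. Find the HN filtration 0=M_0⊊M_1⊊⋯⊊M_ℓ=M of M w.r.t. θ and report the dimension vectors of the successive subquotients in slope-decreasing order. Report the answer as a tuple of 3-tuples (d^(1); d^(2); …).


Via rank(M_{q-1}∘⋯∘M_p): M ≅ I[1,1], I[1,3].
μ_θ-semistable layers: μ^(1)=3; μ^(2)=-1

((1, 0, 0); (1, 1, 1))


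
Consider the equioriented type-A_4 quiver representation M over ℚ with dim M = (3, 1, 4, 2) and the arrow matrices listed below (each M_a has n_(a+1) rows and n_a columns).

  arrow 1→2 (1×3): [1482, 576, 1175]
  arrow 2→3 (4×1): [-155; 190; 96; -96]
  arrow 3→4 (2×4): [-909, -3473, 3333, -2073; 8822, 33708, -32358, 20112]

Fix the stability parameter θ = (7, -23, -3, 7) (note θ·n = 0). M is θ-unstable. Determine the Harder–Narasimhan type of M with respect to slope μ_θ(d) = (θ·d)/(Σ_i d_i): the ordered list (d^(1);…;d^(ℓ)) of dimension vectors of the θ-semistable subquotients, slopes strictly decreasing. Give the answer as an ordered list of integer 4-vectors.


Interval decomposition of M: I[1,1]^2, I[1,4], I[3,3]^2, I[3,4].
HN type (ℓ=3): μ^(1)=7; μ^(2)=-3; μ^(3)=-8

((2, 0, 0, 2); (0, 0, 4, 0); (1, 1, 0, 0))


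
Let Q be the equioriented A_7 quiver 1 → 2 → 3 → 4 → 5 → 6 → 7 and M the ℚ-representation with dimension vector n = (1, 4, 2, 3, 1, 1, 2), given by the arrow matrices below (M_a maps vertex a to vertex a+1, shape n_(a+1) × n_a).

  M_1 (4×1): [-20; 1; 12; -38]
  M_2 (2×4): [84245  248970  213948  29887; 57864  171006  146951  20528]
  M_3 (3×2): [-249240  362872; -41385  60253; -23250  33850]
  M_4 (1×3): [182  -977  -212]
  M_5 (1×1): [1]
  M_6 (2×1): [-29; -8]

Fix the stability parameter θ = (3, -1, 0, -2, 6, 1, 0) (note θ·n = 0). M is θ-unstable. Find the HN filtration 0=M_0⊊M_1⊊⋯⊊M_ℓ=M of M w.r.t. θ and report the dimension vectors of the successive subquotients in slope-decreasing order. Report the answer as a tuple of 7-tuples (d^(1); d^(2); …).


Via rank(M_{q-1}∘⋯∘M_p): M ≅ I[1,7], I[2,2]^2, I[2,3], I[4,4]^2, I[7,7].
μ_θ-semistable layers: μ^(1)=7/3; μ^(2)=0; μ^(3)=-1; μ^(4)=-2

((0, 0, 0, 0, 1, 1, 1); (1, 1, 2, 1, 0, 0, 1); (0, 3, 0, 0, 0, 0, 0); (0, 0, 0, 2, 0, 0, 0))


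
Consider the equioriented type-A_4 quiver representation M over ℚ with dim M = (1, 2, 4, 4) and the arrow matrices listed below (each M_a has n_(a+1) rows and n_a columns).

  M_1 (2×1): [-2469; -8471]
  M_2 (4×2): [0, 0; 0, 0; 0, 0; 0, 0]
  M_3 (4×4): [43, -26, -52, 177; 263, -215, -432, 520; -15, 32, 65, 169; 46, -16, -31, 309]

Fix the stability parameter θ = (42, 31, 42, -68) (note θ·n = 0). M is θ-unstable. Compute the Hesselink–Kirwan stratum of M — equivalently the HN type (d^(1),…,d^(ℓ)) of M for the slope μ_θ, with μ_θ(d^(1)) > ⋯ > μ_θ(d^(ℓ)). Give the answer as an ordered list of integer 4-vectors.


Barcode: M ≅ I[1,2], I[2,2], I[3,4]^4. HN layers by μ_θ (3 steps, strictly decreasing):
  μ^(1)=73/2; μ^(2)=31; μ^(3)=-13

((1, 1, 0, 0); (0, 1, 0, 0); (0, 0, 4, 4))


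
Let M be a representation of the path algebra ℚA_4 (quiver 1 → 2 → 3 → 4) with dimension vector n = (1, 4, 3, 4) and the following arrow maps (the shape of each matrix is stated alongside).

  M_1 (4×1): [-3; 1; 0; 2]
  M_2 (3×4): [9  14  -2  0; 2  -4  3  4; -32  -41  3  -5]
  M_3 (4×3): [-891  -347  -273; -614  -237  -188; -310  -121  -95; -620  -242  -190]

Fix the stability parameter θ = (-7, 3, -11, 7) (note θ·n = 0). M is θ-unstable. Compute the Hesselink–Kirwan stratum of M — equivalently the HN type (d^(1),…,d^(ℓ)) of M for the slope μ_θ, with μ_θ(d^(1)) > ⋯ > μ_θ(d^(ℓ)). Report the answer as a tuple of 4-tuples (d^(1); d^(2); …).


Barcode: M ≅ I[1,4], I[2,2], I[2,4]^2, I[4,4]. HN layers by μ_θ (4 steps, strictly decreasing):
  μ^(1)=7; μ^(2)=3; μ^(3)=-4; μ^(4)=-7

((0, 0, 0, 4); (0, 1, 0, 0); (0, 3, 3, 0); (1, 0, 0, 0))


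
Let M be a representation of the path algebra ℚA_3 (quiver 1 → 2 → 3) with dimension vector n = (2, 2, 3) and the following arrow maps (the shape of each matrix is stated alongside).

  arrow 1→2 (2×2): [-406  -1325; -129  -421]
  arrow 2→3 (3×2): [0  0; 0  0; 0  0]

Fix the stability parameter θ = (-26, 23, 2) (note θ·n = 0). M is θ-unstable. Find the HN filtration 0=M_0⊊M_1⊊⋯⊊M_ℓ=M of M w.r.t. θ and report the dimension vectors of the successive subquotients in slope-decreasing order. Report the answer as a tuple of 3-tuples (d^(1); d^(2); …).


Via rank(M_{q-1}∘⋯∘M_p): M ≅ I[1,2]^2, I[3,3]^3.
μ_θ-semistable layers: μ^(1)=23; μ^(2)=2; μ^(3)=-26

((0, 2, 0); (0, 0, 3); (2, 0, 0))


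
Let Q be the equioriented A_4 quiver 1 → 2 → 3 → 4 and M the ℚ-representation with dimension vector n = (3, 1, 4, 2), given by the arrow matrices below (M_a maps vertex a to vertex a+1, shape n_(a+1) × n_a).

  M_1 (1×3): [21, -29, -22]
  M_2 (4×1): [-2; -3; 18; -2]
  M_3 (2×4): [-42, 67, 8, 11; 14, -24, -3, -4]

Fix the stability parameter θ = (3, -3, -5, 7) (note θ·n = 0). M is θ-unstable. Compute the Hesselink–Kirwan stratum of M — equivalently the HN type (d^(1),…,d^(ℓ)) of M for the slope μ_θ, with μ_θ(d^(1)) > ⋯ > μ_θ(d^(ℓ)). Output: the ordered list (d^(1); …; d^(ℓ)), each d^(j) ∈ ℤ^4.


Via rank(M_{q-1}∘⋯∘M_p): M ≅ I[1,1]^2, I[1,4], I[3,3]^2, I[3,4].
μ_θ-semistable layers: μ^(1)=7; μ^(2)=3; μ^(3)=-5/3; μ^(4)=-5

((0, 0, 0, 2); (2, 0, 0, 0); (1, 1, 1, 0); (0, 0, 3, 0))


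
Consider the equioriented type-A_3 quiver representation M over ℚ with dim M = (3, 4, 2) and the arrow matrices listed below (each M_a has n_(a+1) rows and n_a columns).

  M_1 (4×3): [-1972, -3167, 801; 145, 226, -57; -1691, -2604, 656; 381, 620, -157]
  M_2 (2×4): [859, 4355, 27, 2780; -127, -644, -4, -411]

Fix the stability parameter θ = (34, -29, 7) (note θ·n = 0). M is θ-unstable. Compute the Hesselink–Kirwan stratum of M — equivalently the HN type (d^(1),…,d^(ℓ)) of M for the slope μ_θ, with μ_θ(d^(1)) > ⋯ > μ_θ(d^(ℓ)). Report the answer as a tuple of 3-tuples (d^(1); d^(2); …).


Via rank(M_{q-1}∘⋯∘M_p): M ≅ I[1,2], I[1,3]^2, I[2,2].
μ_θ-semistable layers: μ^(1)=7; μ^(2)=5/2; μ^(3)=-29

((0, 0, 2); (3, 3, 0); (0, 1, 0))


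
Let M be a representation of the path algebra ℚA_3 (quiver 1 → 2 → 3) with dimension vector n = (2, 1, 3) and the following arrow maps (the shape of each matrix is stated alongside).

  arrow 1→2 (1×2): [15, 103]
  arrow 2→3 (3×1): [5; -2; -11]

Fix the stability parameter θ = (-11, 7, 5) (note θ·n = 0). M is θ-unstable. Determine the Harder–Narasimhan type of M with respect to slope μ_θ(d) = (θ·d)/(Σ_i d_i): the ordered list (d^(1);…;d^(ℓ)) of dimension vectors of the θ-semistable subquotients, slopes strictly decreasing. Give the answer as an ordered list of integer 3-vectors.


Barcode: M ≅ I[1,1], I[1,3], I[3,3]^2. HN layers by μ_θ (3 steps, strictly decreasing):
  μ^(1)=6; μ^(2)=5; μ^(3)=-11

((0, 1, 1); (0, 0, 2); (2, 0, 0))


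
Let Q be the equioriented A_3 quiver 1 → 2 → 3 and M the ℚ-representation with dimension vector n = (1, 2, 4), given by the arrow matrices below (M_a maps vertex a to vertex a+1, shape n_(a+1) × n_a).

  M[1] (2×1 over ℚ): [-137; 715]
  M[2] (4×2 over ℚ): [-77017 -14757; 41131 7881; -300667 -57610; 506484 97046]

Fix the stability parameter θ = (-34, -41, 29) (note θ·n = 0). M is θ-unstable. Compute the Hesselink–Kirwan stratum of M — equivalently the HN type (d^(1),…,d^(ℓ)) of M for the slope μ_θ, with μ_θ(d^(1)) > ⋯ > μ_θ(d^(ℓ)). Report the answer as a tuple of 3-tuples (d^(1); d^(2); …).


Barcode: M ≅ I[1,3], I[2,3], I[3,3]^2. HN layers by μ_θ (3 steps, strictly decreasing):
  μ^(1)=29; μ^(2)=-75/2; μ^(3)=-41

((0, 0, 4); (1, 1, 0); (0, 1, 0))


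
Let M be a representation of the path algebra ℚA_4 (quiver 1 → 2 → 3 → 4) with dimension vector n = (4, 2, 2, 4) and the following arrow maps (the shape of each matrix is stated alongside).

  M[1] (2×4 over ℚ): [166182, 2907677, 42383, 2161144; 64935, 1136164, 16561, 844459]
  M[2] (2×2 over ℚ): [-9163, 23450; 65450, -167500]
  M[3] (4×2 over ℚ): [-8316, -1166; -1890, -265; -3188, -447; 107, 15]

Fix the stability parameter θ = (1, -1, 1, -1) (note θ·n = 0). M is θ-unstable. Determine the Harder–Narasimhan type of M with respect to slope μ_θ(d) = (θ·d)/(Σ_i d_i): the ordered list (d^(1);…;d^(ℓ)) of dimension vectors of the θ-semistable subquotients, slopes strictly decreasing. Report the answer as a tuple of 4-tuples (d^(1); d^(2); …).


Interval decomposition of M: I[1,1]^2, I[1,2], I[1,4], I[3,4], I[4,4]^2.
HN type (ℓ=3): μ^(1)=1; μ^(2)=0; μ^(3)=-1

((2, 0, 0, 0); (2, 2, 2, 2); (0, 0, 0, 2))


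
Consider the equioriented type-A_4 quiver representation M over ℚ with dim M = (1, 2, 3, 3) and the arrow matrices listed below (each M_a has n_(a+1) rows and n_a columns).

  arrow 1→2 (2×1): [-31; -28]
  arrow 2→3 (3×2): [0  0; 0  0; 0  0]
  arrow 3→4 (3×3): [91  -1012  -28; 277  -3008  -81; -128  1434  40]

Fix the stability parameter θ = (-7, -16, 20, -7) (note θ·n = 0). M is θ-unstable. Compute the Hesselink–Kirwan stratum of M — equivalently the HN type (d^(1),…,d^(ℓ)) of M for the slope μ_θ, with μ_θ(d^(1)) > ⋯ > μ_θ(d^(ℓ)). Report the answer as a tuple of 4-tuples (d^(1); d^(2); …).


Interval decomposition of M: I[1,2], I[2,2], I[3,4]^3.
HN type (ℓ=3): μ^(1)=13/2; μ^(2)=-23/2; μ^(3)=-16

((0, 0, 3, 3); (1, 1, 0, 0); (0, 1, 0, 0))


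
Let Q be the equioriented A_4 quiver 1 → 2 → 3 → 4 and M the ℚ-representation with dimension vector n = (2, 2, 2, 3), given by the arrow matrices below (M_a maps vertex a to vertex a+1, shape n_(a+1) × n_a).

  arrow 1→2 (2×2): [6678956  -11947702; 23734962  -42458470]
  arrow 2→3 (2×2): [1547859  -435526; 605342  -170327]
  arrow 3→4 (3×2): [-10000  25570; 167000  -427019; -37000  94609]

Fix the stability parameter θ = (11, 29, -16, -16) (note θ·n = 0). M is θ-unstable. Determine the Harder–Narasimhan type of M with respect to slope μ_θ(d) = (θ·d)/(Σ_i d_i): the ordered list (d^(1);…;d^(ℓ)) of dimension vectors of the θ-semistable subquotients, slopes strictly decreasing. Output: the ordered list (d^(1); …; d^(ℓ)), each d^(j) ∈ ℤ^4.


Barcode: M ≅ I[1,3], I[1,4], I[4,4]^2. HN layers by μ_θ (3 steps, strictly decreasing):
  μ^(1)=8; μ^(2)=2; μ^(3)=-16

((1, 1, 1, 0); (1, 1, 1, 1); (0, 0, 0, 2))


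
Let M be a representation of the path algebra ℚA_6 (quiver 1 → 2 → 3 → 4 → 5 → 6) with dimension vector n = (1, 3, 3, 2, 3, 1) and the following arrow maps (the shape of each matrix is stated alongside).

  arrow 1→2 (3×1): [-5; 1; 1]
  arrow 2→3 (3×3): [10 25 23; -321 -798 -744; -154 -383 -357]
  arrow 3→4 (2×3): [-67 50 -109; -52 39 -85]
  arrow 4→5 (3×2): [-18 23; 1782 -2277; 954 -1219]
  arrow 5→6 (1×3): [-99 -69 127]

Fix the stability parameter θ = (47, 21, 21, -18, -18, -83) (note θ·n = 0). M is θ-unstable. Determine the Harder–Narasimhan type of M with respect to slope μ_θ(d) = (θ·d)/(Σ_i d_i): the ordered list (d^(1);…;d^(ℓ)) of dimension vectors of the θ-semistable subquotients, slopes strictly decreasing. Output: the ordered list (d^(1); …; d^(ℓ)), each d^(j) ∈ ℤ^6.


Interval decomposition of M: I[1,6], I[2,3], I[2,4], I[5,5]^2.
HN type (ℓ=4): μ^(1)=21; μ^(2)=8; μ^(3)=-5; μ^(4)=-18

((0, 1, 1, 0, 0, 0); (0, 1, 1, 1, 0, 0); (1, 1, 1, 1, 1, 1); (0, 0, 0, 0, 2, 0))


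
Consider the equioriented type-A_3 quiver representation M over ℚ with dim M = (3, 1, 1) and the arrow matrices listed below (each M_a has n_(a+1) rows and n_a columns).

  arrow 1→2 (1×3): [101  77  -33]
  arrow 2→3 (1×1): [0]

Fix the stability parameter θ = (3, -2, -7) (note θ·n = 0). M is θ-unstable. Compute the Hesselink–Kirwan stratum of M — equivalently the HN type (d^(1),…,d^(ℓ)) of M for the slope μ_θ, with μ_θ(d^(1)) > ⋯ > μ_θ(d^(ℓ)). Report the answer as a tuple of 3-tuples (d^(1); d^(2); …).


Interval decomposition of M: I[1,1]^2, I[1,2], I[3,3].
HN type (ℓ=3): μ^(1)=3; μ^(2)=1/2; μ^(3)=-7

((2, 0, 0); (1, 1, 0); (0, 0, 1))


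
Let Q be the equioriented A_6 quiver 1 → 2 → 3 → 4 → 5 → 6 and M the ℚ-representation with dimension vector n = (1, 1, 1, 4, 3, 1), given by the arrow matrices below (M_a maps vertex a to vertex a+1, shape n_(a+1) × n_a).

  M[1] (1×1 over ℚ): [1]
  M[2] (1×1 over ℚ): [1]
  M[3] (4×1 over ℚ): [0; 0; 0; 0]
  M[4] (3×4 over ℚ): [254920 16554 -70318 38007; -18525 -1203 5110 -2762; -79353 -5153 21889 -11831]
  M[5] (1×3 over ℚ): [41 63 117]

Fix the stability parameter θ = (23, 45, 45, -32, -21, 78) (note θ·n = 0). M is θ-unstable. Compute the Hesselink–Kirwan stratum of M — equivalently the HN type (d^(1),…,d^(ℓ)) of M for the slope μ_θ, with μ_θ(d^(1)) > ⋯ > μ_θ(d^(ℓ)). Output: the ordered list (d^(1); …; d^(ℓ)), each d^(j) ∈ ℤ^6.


Interval decomposition of M: I[1,3], I[4,4], I[4,5]^2, I[4,6].
HN type (ℓ=5): μ^(1)=78; μ^(2)=45; μ^(3)=23; μ^(4)=-21; μ^(5)=-32

((0, 0, 0, 0, 0, 1); (0, 1, 1, 0, 0, 0); (1, 0, 0, 0, 0, 0); (0, 0, 0, 0, 3, 0); (0, 0, 0, 4, 0, 0))


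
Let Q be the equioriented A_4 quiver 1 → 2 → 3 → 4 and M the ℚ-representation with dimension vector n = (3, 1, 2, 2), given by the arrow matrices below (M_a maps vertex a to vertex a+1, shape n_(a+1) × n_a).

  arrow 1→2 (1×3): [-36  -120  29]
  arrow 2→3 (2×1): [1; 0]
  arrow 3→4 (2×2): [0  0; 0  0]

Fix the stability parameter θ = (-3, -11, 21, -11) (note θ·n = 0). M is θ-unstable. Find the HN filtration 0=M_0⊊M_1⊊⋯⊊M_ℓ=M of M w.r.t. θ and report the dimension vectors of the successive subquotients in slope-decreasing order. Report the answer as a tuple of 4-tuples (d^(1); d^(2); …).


Interval decomposition of M: I[1,1]^2, I[1,3], I[3,3], I[4,4]^2.
HN type (ℓ=4): μ^(1)=21; μ^(2)=-3; μ^(3)=-7; μ^(4)=-11

((0, 0, 2, 0); (2, 0, 0, 0); (1, 1, 0, 0); (0, 0, 0, 2))


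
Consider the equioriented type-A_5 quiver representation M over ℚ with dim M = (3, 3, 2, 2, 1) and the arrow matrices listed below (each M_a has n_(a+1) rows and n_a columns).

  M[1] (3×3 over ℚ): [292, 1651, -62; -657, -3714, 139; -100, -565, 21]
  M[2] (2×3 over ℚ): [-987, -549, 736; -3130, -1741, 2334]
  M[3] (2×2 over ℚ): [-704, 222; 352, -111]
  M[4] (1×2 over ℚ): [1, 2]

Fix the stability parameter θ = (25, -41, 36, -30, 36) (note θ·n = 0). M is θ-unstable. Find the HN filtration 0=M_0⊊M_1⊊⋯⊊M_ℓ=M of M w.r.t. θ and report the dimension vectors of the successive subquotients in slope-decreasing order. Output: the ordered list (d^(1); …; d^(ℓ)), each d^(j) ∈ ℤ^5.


Interval decomposition of M: I[1,2], I[1,3], I[1,4], I[4,5].
HN type (ℓ=4): μ^(1)=36; μ^(2)=3; μ^(3)=-8; μ^(4)=-30

((0, 0, 1, 0, 1); (0, 0, 1, 1, 0); (3, 3, 0, 0, 0); (0, 0, 0, 1, 0))


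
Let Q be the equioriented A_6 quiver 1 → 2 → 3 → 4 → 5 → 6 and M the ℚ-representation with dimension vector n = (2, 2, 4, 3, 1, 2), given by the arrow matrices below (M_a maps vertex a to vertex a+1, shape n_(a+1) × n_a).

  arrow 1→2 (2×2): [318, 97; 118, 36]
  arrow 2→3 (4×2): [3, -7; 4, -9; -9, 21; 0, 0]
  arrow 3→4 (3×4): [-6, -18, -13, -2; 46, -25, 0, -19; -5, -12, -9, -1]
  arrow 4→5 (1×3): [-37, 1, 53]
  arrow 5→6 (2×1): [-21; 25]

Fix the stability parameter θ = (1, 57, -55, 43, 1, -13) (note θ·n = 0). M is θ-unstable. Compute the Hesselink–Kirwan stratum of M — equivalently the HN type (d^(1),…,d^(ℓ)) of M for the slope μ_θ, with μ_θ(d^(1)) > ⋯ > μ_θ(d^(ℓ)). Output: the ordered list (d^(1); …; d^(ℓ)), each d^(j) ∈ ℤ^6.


Interval decomposition of M: I[1,4], I[1,6], I[3,3], I[3,4], I[6,6].
HN type (ℓ=5): μ^(1)=43; μ^(2)=31/3; μ^(3)=1; μ^(4)=-13; μ^(5)=-55

((0, 0, 0, 2, 0, 0); (0, 0, 0, 1, 1, 1); (2, 2, 2, 0, 0, 0); (0, 0, 0, 0, 0, 1); (0, 0, 2, 0, 0, 0))


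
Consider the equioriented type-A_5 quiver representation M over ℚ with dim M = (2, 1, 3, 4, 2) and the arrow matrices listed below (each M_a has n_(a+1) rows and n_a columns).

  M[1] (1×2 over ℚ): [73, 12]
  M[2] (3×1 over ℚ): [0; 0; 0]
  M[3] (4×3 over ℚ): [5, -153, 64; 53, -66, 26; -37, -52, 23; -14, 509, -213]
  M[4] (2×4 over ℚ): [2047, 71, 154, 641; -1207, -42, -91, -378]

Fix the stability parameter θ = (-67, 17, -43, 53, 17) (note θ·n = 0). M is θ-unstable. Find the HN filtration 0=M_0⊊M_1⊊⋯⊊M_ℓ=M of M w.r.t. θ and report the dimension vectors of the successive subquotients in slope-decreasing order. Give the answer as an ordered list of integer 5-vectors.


Barcode: M ≅ I[1,1], I[1,2], I[3,4], I[3,5]^2, I[4,4]. HN layers by μ_θ (5 steps, strictly decreasing):
  μ^(1)=53; μ^(2)=35; μ^(3)=17; μ^(4)=-43; μ^(5)=-67

((0, 0, 0, 2, 0); (0, 0, 0, 2, 2); (0, 1, 0, 0, 0); (0, 0, 3, 0, 0); (2, 0, 0, 0, 0))


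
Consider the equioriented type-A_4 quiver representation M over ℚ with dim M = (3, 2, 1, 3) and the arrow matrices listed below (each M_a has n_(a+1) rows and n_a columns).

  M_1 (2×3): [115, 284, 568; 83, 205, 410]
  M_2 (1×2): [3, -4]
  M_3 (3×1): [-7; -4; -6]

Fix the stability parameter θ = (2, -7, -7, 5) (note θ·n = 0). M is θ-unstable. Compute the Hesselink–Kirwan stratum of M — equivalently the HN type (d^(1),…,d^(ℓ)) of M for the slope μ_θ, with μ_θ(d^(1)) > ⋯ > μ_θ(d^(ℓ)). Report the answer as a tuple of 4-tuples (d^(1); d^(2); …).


Barcode: M ≅ I[1,1], I[1,2], I[1,4], I[4,4]^2. HN layers by μ_θ (4 steps, strictly decreasing):
  μ^(1)=5; μ^(2)=2; μ^(3)=-5/2; μ^(4)=-4

((0, 0, 0, 3); (1, 0, 0, 0); (1, 1, 0, 0); (1, 1, 1, 0))


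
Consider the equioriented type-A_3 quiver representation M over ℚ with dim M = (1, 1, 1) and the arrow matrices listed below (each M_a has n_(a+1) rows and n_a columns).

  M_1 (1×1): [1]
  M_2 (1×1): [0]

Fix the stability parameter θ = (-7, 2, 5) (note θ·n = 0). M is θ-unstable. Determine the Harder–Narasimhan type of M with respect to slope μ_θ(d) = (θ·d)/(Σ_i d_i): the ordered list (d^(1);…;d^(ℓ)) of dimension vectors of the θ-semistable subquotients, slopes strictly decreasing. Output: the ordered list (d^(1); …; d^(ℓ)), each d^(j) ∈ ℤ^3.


Barcode: M ≅ I[1,2], I[3,3]. HN layers by μ_θ (3 steps, strictly decreasing):
  μ^(1)=5; μ^(2)=2; μ^(3)=-7

((0, 0, 1); (0, 1, 0); (1, 0, 0))


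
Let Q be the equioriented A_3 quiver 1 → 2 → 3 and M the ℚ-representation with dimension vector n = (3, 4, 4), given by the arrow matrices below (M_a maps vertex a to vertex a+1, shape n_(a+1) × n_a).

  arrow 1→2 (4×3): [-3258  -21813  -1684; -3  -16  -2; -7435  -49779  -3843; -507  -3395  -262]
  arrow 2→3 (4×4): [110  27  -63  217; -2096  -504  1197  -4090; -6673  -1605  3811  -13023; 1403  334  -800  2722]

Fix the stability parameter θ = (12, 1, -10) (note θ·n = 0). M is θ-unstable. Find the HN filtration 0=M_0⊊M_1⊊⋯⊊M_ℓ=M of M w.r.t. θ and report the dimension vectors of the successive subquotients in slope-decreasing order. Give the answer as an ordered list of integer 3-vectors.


Interval decomposition of M: I[1,2], I[1,3]^2, I[2,3], I[3,3].
HN type (ℓ=4): μ^(1)=13/2; μ^(2)=1; μ^(3)=-9/2; μ^(4)=-10

((1, 1, 0); (2, 2, 2); (0, 1, 1); (0, 0, 1))


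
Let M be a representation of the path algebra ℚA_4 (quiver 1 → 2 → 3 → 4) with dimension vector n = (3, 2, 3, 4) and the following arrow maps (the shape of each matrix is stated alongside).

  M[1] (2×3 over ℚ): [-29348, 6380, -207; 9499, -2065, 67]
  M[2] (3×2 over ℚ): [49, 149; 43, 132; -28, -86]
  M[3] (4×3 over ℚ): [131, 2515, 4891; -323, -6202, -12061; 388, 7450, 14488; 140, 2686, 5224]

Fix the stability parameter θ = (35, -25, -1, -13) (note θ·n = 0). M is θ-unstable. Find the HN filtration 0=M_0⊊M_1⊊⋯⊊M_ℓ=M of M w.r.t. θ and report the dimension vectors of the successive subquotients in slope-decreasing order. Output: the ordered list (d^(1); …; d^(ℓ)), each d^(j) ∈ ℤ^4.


Interval decomposition of M: I[1,1], I[1,4]^2, I[3,3], I[4,4]^2.
HN type (ℓ=3): μ^(1)=35; μ^(2)=-1; μ^(3)=-13

((1, 0, 0, 0); (2, 2, 3, 2); (0, 0, 0, 2))
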